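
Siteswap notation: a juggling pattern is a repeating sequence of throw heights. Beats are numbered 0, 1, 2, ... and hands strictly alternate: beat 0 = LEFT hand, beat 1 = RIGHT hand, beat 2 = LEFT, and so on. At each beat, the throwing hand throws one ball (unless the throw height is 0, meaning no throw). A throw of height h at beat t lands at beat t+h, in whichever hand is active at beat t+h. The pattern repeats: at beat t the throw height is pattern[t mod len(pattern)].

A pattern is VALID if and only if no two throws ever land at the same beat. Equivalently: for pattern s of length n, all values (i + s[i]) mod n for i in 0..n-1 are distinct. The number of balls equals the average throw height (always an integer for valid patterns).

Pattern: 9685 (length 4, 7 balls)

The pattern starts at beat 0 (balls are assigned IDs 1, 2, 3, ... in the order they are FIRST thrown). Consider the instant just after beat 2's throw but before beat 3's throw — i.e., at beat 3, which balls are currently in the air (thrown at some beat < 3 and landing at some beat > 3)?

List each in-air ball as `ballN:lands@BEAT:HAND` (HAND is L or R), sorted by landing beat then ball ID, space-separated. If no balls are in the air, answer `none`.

Beat 0 (L): throw ball1 h=9 -> lands@9:R; in-air after throw: [b1@9:R]
Beat 1 (R): throw ball2 h=6 -> lands@7:R; in-air after throw: [b2@7:R b1@9:R]
Beat 2 (L): throw ball3 h=8 -> lands@10:L; in-air after throw: [b2@7:R b1@9:R b3@10:L]
Beat 3 (R): throw ball4 h=5 -> lands@8:L; in-air after throw: [b2@7:R b4@8:L b1@9:R b3@10:L]

Answer: ball2:lands@7:R ball1:lands@9:R ball3:lands@10:L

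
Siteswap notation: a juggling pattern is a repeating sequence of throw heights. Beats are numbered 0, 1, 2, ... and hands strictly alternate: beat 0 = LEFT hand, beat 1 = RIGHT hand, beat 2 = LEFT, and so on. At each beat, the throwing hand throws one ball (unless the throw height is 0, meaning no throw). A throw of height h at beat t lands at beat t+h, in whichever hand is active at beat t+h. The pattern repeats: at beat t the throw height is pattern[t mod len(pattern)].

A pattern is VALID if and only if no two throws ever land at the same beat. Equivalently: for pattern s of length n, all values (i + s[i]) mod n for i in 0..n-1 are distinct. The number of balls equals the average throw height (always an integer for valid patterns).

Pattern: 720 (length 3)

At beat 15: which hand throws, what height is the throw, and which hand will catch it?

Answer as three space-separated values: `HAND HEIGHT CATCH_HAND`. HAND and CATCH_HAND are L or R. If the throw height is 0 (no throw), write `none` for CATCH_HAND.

Beat 15: 15 mod 2 = 1, so hand = R
Throw height = pattern[15 mod 3] = pattern[0] = 7
Lands at beat 15+7=22, 22 mod 2 = 0, so catch hand = L

Answer: R 7 L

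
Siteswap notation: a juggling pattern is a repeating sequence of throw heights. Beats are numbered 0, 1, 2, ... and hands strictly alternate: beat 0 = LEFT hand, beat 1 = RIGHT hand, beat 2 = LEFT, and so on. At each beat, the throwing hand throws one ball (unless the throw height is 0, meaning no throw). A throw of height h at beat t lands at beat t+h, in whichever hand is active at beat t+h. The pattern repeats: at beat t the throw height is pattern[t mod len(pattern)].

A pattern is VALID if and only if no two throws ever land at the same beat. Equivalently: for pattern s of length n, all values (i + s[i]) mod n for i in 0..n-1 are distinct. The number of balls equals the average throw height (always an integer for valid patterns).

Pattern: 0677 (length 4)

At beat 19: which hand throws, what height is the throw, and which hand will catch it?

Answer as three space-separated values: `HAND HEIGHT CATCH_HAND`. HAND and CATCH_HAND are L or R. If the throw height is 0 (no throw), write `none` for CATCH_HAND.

Beat 19: 19 mod 2 = 1, so hand = R
Throw height = pattern[19 mod 4] = pattern[3] = 7
Lands at beat 19+7=26, 26 mod 2 = 0, so catch hand = L

Answer: R 7 L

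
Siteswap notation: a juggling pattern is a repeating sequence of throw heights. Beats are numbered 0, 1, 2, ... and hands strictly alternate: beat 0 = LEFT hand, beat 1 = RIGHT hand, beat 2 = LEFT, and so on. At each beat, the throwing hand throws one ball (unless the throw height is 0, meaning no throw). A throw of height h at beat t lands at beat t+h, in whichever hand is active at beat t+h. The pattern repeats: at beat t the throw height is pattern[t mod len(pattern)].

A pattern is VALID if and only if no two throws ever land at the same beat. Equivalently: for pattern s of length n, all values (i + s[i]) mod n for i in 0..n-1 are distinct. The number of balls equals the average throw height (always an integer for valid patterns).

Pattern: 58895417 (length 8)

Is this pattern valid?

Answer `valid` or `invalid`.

Answer: invalid

Derivation:
i=0: (i + s[i]) mod n = (0 + 5) mod 8 = 5
i=1: (i + s[i]) mod n = (1 + 8) mod 8 = 1
i=2: (i + s[i]) mod n = (2 + 8) mod 8 = 2
i=3: (i + s[i]) mod n = (3 + 9) mod 8 = 4
i=4: (i + s[i]) mod n = (4 + 5) mod 8 = 1
i=5: (i + s[i]) mod n = (5 + 4) mod 8 = 1
i=6: (i + s[i]) mod n = (6 + 1) mod 8 = 7
i=7: (i + s[i]) mod n = (7 + 7) mod 8 = 6
Residues: [5, 1, 2, 4, 1, 1, 7, 6], distinct: False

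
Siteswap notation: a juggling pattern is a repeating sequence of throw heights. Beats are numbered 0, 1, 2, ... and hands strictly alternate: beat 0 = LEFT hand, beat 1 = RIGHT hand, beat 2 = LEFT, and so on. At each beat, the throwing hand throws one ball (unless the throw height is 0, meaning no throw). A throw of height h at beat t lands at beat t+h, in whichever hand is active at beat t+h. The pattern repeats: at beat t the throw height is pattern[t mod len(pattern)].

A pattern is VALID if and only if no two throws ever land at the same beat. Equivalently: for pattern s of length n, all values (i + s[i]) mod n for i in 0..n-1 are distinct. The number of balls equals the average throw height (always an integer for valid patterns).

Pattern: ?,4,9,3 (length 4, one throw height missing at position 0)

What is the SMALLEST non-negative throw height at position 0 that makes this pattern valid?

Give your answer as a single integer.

Answer: 0

Derivation:
i=0: s[i]=? (unknown)
i=1: (1 + 4) mod 4 = 1
i=2: (2 + 9) mod 4 = 3
i=3: (3 + 3) mod 4 = 2
Known residues: [1, 2, 3]; need a permutation of 0..3, so missing residue r = 0
Need (0 + s) mod 4 = 0; smallest s = (0 - 0) mod 4 = 0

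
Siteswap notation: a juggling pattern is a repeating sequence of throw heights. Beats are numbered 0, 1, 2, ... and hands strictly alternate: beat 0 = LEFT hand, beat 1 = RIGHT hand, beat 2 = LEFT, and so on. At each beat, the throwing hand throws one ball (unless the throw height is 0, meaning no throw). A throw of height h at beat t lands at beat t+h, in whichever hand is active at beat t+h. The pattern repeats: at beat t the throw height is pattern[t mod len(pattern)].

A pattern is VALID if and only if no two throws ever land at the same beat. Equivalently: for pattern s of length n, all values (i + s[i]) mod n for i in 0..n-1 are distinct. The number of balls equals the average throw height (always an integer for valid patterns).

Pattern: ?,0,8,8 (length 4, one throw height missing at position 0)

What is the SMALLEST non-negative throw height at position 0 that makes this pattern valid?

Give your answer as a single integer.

i=0: s[i]=? (unknown)
i=1: (1 + 0) mod 4 = 1
i=2: (2 + 8) mod 4 = 2
i=3: (3 + 8) mod 4 = 3
Known residues: [1, 2, 3]; need a permutation of 0..3, so missing residue r = 0
Need (0 + s) mod 4 = 0; smallest s = (0 - 0) mod 4 = 0

Answer: 0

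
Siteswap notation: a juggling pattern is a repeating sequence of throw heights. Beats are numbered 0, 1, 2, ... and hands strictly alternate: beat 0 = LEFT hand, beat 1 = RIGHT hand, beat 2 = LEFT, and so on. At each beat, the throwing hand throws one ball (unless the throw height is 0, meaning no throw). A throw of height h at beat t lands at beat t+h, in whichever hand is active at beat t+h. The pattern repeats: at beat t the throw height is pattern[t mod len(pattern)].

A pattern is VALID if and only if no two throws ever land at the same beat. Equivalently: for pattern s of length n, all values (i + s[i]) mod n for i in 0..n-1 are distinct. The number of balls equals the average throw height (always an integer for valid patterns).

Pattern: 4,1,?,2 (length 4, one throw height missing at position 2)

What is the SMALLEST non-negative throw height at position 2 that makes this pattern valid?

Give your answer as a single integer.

i=0: (0 + 4) mod 4 = 0
i=1: (1 + 1) mod 4 = 2
i=2: s[i]=? (unknown)
i=3: (3 + 2) mod 4 = 1
Known residues: [0, 1, 2]; need a permutation of 0..3, so missing residue r = 3
Need (2 + s) mod 4 = 3; smallest s = (3 - 2) mod 4 = 1

Answer: 1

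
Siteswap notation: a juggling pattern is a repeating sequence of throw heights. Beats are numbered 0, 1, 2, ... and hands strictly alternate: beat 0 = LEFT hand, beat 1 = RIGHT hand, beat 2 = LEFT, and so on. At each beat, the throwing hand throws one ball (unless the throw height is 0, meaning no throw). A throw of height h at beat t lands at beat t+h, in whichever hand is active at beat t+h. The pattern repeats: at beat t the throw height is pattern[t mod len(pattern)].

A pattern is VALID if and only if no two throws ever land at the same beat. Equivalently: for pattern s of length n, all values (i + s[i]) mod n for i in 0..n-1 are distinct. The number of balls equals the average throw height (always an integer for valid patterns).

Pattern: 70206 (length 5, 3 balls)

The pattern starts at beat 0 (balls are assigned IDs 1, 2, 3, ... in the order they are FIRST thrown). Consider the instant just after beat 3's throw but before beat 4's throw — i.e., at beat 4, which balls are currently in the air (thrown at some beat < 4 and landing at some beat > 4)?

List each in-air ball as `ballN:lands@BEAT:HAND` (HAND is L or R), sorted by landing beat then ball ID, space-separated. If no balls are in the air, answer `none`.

Answer: ball1:lands@7:R

Derivation:
Beat 0 (L): throw ball1 h=7 -> lands@7:R; in-air after throw: [b1@7:R]
Beat 2 (L): throw ball2 h=2 -> lands@4:L; in-air after throw: [b2@4:L b1@7:R]
Beat 4 (L): throw ball2 h=6 -> lands@10:L; in-air after throw: [b1@7:R b2@10:L]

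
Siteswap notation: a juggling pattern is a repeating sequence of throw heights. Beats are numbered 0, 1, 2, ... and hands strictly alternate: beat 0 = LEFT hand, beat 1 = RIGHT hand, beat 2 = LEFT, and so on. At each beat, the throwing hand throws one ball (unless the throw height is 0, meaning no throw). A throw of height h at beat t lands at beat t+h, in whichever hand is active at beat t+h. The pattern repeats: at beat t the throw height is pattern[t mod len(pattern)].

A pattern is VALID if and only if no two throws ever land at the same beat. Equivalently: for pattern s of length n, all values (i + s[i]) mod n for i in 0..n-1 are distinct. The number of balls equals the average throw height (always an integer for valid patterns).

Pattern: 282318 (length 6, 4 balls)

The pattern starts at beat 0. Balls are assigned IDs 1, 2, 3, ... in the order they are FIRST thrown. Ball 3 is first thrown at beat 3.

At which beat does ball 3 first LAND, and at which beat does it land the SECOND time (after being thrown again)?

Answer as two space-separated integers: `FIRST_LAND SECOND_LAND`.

Beat 0 (L): throw ball1 h=2 -> lands@2:L; in-air after throw: [b1@2:L]
Beat 1 (R): throw ball2 h=8 -> lands@9:R; in-air after throw: [b1@2:L b2@9:R]
Beat 2 (L): throw ball1 h=2 -> lands@4:L; in-air after throw: [b1@4:L b2@9:R]
Beat 3 (R): throw ball3 h=3 -> lands@6:L; in-air after throw: [b1@4:L b3@6:L b2@9:R]
Beat 4 (L): throw ball1 h=1 -> lands@5:R; in-air after throw: [b1@5:R b3@6:L b2@9:R]
Beat 5 (R): throw ball1 h=8 -> lands@13:R; in-air after throw: [b3@6:L b2@9:R b1@13:R]
Beat 6 (L): throw ball3 h=2 -> lands@8:L; in-air after throw: [b3@8:L b2@9:R b1@13:R]
Beat 7 (R): throw ball4 h=8 -> lands@15:R; in-air after throw: [b3@8:L b2@9:R b1@13:R b4@15:R]
Beat 8 (L): throw ball3 h=2 -> lands@10:L; in-air after throw: [b2@9:R b3@10:L b1@13:R b4@15:R]
Ball 3: thrown@3 h=3 -> first land @6; rethrown@6 h=2 -> second land @8

Answer: 6 8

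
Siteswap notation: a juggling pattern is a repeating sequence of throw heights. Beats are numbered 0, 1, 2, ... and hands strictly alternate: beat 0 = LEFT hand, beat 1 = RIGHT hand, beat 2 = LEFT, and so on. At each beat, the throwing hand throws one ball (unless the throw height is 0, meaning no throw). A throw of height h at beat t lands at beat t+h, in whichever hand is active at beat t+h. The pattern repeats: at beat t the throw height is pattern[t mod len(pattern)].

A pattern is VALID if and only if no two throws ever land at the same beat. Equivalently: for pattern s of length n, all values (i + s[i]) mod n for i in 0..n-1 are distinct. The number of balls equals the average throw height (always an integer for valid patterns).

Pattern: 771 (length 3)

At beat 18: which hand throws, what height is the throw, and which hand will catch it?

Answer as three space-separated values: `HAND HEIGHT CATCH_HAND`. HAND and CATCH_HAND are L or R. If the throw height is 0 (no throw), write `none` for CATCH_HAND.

Answer: L 7 R

Derivation:
Beat 18: 18 mod 2 = 0, so hand = L
Throw height = pattern[18 mod 3] = pattern[0] = 7
Lands at beat 18+7=25, 25 mod 2 = 1, so catch hand = R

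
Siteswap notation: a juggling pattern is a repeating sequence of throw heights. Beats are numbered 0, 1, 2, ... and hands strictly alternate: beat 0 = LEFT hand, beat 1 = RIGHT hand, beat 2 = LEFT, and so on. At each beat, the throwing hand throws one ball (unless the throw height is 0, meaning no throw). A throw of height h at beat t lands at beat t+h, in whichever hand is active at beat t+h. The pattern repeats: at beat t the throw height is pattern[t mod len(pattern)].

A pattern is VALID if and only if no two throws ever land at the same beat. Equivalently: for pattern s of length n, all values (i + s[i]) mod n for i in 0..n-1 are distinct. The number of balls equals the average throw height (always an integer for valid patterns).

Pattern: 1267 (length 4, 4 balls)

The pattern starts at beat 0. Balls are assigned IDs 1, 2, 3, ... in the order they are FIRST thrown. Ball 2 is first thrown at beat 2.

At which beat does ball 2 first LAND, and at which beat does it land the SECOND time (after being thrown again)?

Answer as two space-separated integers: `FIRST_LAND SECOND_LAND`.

Answer: 8 9

Derivation:
Beat 0 (L): throw ball1 h=1 -> lands@1:R; in-air after throw: [b1@1:R]
Beat 1 (R): throw ball1 h=2 -> lands@3:R; in-air after throw: [b1@3:R]
Beat 2 (L): throw ball2 h=6 -> lands@8:L; in-air after throw: [b1@3:R b2@8:L]
Beat 3 (R): throw ball1 h=7 -> lands@10:L; in-air after throw: [b2@8:L b1@10:L]
Beat 4 (L): throw ball3 h=1 -> lands@5:R; in-air after throw: [b3@5:R b2@8:L b1@10:L]
Beat 5 (R): throw ball3 h=2 -> lands@7:R; in-air after throw: [b3@7:R b2@8:L b1@10:L]
Beat 6 (L): throw ball4 h=6 -> lands@12:L; in-air after throw: [b3@7:R b2@8:L b1@10:L b4@12:L]
Beat 7 (R): throw ball3 h=7 -> lands@14:L; in-air after throw: [b2@8:L b1@10:L b4@12:L b3@14:L]
Beat 8 (L): throw ball2 h=1 -> lands@9:R; in-air after throw: [b2@9:R b1@10:L b4@12:L b3@14:L]
Beat 9 (R): throw ball2 h=2 -> lands@11:R; in-air after throw: [b1@10:L b2@11:R b4@12:L b3@14:L]
Ball 2: thrown@2 h=6 -> first land @8; rethrown@8 h=1 -> second land @9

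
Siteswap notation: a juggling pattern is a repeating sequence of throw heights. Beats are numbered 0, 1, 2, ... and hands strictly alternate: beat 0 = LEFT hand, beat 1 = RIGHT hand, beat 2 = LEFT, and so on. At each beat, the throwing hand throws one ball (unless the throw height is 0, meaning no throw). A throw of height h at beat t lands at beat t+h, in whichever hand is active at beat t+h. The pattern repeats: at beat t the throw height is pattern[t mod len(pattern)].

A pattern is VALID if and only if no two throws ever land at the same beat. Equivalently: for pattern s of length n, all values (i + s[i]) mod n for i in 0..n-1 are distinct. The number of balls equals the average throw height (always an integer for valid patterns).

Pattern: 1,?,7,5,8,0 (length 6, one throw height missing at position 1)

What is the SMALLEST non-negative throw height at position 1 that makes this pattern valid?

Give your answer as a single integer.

Answer: 3

Derivation:
i=0: (0 + 1) mod 6 = 1
i=1: s[i]=? (unknown)
i=2: (2 + 7) mod 6 = 3
i=3: (3 + 5) mod 6 = 2
i=4: (4 + 8) mod 6 = 0
i=5: (5 + 0) mod 6 = 5
Known residues: [0, 1, 2, 3, 5]; need a permutation of 0..5, so missing residue r = 4
Need (1 + s) mod 6 = 4; smallest s = (4 - 1) mod 6 = 3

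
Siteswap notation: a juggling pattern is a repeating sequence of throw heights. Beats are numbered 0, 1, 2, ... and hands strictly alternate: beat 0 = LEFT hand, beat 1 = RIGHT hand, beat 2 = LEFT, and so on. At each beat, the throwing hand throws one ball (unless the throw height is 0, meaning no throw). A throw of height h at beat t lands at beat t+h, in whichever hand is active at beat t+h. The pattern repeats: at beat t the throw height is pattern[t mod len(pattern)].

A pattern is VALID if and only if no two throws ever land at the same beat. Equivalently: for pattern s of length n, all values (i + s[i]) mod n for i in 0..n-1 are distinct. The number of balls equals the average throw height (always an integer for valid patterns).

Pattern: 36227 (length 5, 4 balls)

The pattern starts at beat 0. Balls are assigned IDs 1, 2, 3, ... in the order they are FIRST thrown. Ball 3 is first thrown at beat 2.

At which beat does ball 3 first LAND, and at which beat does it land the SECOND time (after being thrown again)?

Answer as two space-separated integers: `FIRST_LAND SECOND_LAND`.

Answer: 4 11

Derivation:
Beat 0 (L): throw ball1 h=3 -> lands@3:R; in-air after throw: [b1@3:R]
Beat 1 (R): throw ball2 h=6 -> lands@7:R; in-air after throw: [b1@3:R b2@7:R]
Beat 2 (L): throw ball3 h=2 -> lands@4:L; in-air after throw: [b1@3:R b3@4:L b2@7:R]
Beat 3 (R): throw ball1 h=2 -> lands@5:R; in-air after throw: [b3@4:L b1@5:R b2@7:R]
Beat 4 (L): throw ball3 h=7 -> lands@11:R; in-air after throw: [b1@5:R b2@7:R b3@11:R]
Beat 5 (R): throw ball1 h=3 -> lands@8:L; in-air after throw: [b2@7:R b1@8:L b3@11:R]
Beat 6 (L): throw ball4 h=6 -> lands@12:L; in-air after throw: [b2@7:R b1@8:L b3@11:R b4@12:L]
Beat 7 (R): throw ball2 h=2 -> lands@9:R; in-air after throw: [b1@8:L b2@9:R b3@11:R b4@12:L]
Beat 8 (L): throw ball1 h=2 -> lands@10:L; in-air after throw: [b2@9:R b1@10:L b3@11:R b4@12:L]
Beat 9 (R): throw ball2 h=7 -> lands@16:L; in-air after throw: [b1@10:L b3@11:R b4@12:L b2@16:L]
Beat 10 (L): throw ball1 h=3 -> lands@13:R; in-air after throw: [b3@11:R b4@12:L b1@13:R b2@16:L]
Beat 11 (R): throw ball3 h=6 -> lands@17:R; in-air after throw: [b4@12:L b1@13:R b2@16:L b3@17:R]
Ball 3: thrown@2 h=2 -> first land @4; rethrown@4 h=7 -> second land @11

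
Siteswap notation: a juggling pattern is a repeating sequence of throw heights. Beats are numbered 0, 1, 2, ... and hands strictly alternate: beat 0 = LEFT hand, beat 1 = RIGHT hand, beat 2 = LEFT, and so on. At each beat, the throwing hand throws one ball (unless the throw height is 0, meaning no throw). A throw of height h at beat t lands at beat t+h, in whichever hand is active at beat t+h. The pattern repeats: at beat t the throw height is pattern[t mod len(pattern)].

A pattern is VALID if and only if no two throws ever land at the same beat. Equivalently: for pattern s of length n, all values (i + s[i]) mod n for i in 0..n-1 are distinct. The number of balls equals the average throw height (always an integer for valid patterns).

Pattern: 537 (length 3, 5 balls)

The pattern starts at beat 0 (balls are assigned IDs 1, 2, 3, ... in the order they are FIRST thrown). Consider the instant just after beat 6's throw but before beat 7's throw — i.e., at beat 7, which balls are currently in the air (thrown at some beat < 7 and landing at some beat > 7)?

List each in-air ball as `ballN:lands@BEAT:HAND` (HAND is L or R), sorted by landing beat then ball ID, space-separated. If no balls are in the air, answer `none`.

Beat 0 (L): throw ball1 h=5 -> lands@5:R; in-air after throw: [b1@5:R]
Beat 1 (R): throw ball2 h=3 -> lands@4:L; in-air after throw: [b2@4:L b1@5:R]
Beat 2 (L): throw ball3 h=7 -> lands@9:R; in-air after throw: [b2@4:L b1@5:R b3@9:R]
Beat 3 (R): throw ball4 h=5 -> lands@8:L; in-air after throw: [b2@4:L b1@5:R b4@8:L b3@9:R]
Beat 4 (L): throw ball2 h=3 -> lands@7:R; in-air after throw: [b1@5:R b2@7:R b4@8:L b3@9:R]
Beat 5 (R): throw ball1 h=7 -> lands@12:L; in-air after throw: [b2@7:R b4@8:L b3@9:R b1@12:L]
Beat 6 (L): throw ball5 h=5 -> lands@11:R; in-air after throw: [b2@7:R b4@8:L b3@9:R b5@11:R b1@12:L]
Beat 7 (R): throw ball2 h=3 -> lands@10:L; in-air after throw: [b4@8:L b3@9:R b2@10:L b5@11:R b1@12:L]

Answer: ball4:lands@8:L ball3:lands@9:R ball5:lands@11:R ball1:lands@12:L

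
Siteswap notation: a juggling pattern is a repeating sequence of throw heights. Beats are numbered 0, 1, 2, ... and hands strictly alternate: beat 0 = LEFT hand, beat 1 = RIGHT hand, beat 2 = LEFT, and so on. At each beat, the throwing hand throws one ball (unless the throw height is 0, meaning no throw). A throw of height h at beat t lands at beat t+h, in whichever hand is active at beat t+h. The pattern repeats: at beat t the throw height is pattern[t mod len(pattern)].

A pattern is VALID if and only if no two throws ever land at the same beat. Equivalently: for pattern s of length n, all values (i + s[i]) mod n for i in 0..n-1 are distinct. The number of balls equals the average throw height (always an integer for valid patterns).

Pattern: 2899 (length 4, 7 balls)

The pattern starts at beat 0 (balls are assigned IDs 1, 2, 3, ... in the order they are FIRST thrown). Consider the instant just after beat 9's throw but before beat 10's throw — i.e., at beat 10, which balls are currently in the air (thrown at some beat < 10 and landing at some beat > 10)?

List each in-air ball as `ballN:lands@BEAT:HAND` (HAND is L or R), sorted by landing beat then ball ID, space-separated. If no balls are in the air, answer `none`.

Answer: ball1:lands@11:R ball3:lands@12:L ball5:lands@13:R ball4:lands@15:R ball6:lands@16:L ball2:lands@17:R

Derivation:
Beat 0 (L): throw ball1 h=2 -> lands@2:L; in-air after throw: [b1@2:L]
Beat 1 (R): throw ball2 h=8 -> lands@9:R; in-air after throw: [b1@2:L b2@9:R]
Beat 2 (L): throw ball1 h=9 -> lands@11:R; in-air after throw: [b2@9:R b1@11:R]
Beat 3 (R): throw ball3 h=9 -> lands@12:L; in-air after throw: [b2@9:R b1@11:R b3@12:L]
Beat 4 (L): throw ball4 h=2 -> lands@6:L; in-air after throw: [b4@6:L b2@9:R b1@11:R b3@12:L]
Beat 5 (R): throw ball5 h=8 -> lands@13:R; in-air after throw: [b4@6:L b2@9:R b1@11:R b3@12:L b5@13:R]
Beat 6 (L): throw ball4 h=9 -> lands@15:R; in-air after throw: [b2@9:R b1@11:R b3@12:L b5@13:R b4@15:R]
Beat 7 (R): throw ball6 h=9 -> lands@16:L; in-air after throw: [b2@9:R b1@11:R b3@12:L b5@13:R b4@15:R b6@16:L]
Beat 8 (L): throw ball7 h=2 -> lands@10:L; in-air after throw: [b2@9:R b7@10:L b1@11:R b3@12:L b5@13:R b4@15:R b6@16:L]
Beat 9 (R): throw ball2 h=8 -> lands@17:R; in-air after throw: [b7@10:L b1@11:R b3@12:L b5@13:R b4@15:R b6@16:L b2@17:R]
Beat 10 (L): throw ball7 h=9 -> lands@19:R; in-air after throw: [b1@11:R b3@12:L b5@13:R b4@15:R b6@16:L b2@17:R b7@19:R]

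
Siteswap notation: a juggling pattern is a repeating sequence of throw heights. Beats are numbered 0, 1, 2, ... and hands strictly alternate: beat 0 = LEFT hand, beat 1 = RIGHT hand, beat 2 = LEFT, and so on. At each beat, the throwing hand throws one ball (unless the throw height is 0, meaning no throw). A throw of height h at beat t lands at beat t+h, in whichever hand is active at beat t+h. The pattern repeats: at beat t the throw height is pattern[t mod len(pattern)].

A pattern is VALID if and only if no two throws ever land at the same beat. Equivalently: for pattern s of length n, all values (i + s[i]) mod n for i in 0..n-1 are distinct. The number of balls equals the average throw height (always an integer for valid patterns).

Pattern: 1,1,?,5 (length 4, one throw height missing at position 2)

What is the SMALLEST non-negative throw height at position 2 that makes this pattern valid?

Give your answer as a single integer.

Answer: 1

Derivation:
i=0: (0 + 1) mod 4 = 1
i=1: (1 + 1) mod 4 = 2
i=2: s[i]=? (unknown)
i=3: (3 + 5) mod 4 = 0
Known residues: [0, 1, 2]; need a permutation of 0..3, so missing residue r = 3
Need (2 + s) mod 4 = 3; smallest s = (3 - 2) mod 4 = 1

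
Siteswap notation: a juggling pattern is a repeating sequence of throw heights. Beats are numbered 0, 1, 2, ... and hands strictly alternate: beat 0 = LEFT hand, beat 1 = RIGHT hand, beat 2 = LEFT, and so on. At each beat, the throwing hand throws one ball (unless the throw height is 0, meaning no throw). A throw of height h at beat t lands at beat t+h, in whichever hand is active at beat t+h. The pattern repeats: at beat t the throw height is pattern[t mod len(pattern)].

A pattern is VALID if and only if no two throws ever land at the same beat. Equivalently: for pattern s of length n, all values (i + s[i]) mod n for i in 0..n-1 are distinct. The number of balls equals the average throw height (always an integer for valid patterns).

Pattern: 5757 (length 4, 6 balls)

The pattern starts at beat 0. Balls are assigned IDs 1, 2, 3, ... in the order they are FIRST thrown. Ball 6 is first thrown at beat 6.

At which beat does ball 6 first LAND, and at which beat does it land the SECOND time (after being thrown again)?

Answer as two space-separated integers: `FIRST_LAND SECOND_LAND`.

Answer: 11 18

Derivation:
Beat 0 (L): throw ball1 h=5 -> lands@5:R; in-air after throw: [b1@5:R]
Beat 1 (R): throw ball2 h=7 -> lands@8:L; in-air after throw: [b1@5:R b2@8:L]
Beat 2 (L): throw ball3 h=5 -> lands@7:R; in-air after throw: [b1@5:R b3@7:R b2@8:L]
Beat 3 (R): throw ball4 h=7 -> lands@10:L; in-air after throw: [b1@5:R b3@7:R b2@8:L b4@10:L]
Beat 4 (L): throw ball5 h=5 -> lands@9:R; in-air after throw: [b1@5:R b3@7:R b2@8:L b5@9:R b4@10:L]
Beat 5 (R): throw ball1 h=7 -> lands@12:L; in-air after throw: [b3@7:R b2@8:L b5@9:R b4@10:L b1@12:L]
Beat 6 (L): throw ball6 h=5 -> lands@11:R; in-air after throw: [b3@7:R b2@8:L b5@9:R b4@10:L b6@11:R b1@12:L]
Beat 7 (R): throw ball3 h=7 -> lands@14:L; in-air after throw: [b2@8:L b5@9:R b4@10:L b6@11:R b1@12:L b3@14:L]
Beat 8 (L): throw ball2 h=5 -> lands@13:R; in-air after throw: [b5@9:R b4@10:L b6@11:R b1@12:L b2@13:R b3@14:L]
Beat 9 (R): throw ball5 h=7 -> lands@16:L; in-air after throw: [b4@10:L b6@11:R b1@12:L b2@13:R b3@14:L b5@16:L]
Beat 10 (L): throw ball4 h=5 -> lands@15:R; in-air after throw: [b6@11:R b1@12:L b2@13:R b3@14:L b4@15:R b5@16:L]
Beat 11 (R): throw ball6 h=7 -> lands@18:L; in-air after throw: [b1@12:L b2@13:R b3@14:L b4@15:R b5@16:L b6@18:L]
Beat 12 (L): throw ball1 h=5 -> lands@17:R; in-air after throw: [b2@13:R b3@14:L b4@15:R b5@16:L b1@17:R b6@18:L]
Beat 13 (R): throw ball2 h=7 -> lands@20:L; in-air after throw: [b3@14:L b4@15:R b5@16:L b1@17:R b6@18:L b2@20:L]
Beat 14 (L): throw ball3 h=5 -> lands@19:R; in-air after throw: [b4@15:R b5@16:L b1@17:R b6@18:L b3@19:R b2@20:L]
Ball 6: thrown@6 h=5 -> first land @11; rethrown@11 h=7 -> second land @18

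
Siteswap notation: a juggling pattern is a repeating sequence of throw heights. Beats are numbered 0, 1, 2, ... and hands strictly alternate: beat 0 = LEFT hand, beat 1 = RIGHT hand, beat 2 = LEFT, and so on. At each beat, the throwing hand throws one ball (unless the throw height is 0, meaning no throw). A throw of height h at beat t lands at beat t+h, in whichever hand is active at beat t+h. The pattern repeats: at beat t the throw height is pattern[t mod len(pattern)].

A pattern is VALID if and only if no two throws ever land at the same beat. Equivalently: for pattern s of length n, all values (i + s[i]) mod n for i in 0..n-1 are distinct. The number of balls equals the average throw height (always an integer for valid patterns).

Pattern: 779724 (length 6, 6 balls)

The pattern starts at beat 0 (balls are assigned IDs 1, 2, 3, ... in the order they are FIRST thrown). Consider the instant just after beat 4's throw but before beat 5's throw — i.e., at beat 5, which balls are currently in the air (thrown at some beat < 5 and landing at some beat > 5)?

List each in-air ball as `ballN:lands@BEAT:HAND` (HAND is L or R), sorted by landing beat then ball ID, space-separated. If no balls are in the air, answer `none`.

Beat 0 (L): throw ball1 h=7 -> lands@7:R; in-air after throw: [b1@7:R]
Beat 1 (R): throw ball2 h=7 -> lands@8:L; in-air after throw: [b1@7:R b2@8:L]
Beat 2 (L): throw ball3 h=9 -> lands@11:R; in-air after throw: [b1@7:R b2@8:L b3@11:R]
Beat 3 (R): throw ball4 h=7 -> lands@10:L; in-air after throw: [b1@7:R b2@8:L b4@10:L b3@11:R]
Beat 4 (L): throw ball5 h=2 -> lands@6:L; in-air after throw: [b5@6:L b1@7:R b2@8:L b4@10:L b3@11:R]
Beat 5 (R): throw ball6 h=4 -> lands@9:R; in-air after throw: [b5@6:L b1@7:R b2@8:L b6@9:R b4@10:L b3@11:R]

Answer: ball5:lands@6:L ball1:lands@7:R ball2:lands@8:L ball4:lands@10:L ball3:lands@11:R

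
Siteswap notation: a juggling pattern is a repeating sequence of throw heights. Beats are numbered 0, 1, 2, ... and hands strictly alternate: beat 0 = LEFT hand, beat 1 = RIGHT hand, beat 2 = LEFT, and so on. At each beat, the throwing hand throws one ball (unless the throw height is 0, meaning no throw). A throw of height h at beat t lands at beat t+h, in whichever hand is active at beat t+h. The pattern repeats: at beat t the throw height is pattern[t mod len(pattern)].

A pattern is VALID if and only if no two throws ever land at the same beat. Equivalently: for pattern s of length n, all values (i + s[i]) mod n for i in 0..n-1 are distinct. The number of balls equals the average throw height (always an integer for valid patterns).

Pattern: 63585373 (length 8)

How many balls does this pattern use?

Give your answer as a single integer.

Pattern = [6, 3, 5, 8, 5, 3, 7, 3], length n = 8
  position 0: throw height = 6, running sum = 6
  position 1: throw height = 3, running sum = 9
  position 2: throw height = 5, running sum = 14
  position 3: throw height = 8, running sum = 22
  position 4: throw height = 5, running sum = 27
  position 5: throw height = 3, running sum = 30
  position 6: throw height = 7, running sum = 37
  position 7: throw height = 3, running sum = 40
Total sum = 40; balls = sum / n = 40 / 8 = 5

Answer: 5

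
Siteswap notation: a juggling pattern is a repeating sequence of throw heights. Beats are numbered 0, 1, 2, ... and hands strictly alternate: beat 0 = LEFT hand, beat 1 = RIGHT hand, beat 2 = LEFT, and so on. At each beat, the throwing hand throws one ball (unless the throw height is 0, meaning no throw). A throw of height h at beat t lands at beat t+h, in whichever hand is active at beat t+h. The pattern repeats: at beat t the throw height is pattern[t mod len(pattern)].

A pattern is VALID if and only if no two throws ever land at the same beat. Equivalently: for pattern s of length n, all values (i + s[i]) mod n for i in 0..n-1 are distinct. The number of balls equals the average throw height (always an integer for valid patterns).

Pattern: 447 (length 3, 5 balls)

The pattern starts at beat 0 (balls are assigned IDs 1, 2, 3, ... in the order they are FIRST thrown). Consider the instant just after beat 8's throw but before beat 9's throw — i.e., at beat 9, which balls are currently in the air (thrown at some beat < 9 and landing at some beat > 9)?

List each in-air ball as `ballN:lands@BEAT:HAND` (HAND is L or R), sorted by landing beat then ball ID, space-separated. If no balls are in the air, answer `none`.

Answer: ball5:lands@10:L ball4:lands@11:R ball2:lands@12:L ball1:lands@15:R

Derivation:
Beat 0 (L): throw ball1 h=4 -> lands@4:L; in-air after throw: [b1@4:L]
Beat 1 (R): throw ball2 h=4 -> lands@5:R; in-air after throw: [b1@4:L b2@5:R]
Beat 2 (L): throw ball3 h=7 -> lands@9:R; in-air after throw: [b1@4:L b2@5:R b3@9:R]
Beat 3 (R): throw ball4 h=4 -> lands@7:R; in-air after throw: [b1@4:L b2@5:R b4@7:R b3@9:R]
Beat 4 (L): throw ball1 h=4 -> lands@8:L; in-air after throw: [b2@5:R b4@7:R b1@8:L b3@9:R]
Beat 5 (R): throw ball2 h=7 -> lands@12:L; in-air after throw: [b4@7:R b1@8:L b3@9:R b2@12:L]
Beat 6 (L): throw ball5 h=4 -> lands@10:L; in-air after throw: [b4@7:R b1@8:L b3@9:R b5@10:L b2@12:L]
Beat 7 (R): throw ball4 h=4 -> lands@11:R; in-air after throw: [b1@8:L b3@9:R b5@10:L b4@11:R b2@12:L]
Beat 8 (L): throw ball1 h=7 -> lands@15:R; in-air after throw: [b3@9:R b5@10:L b4@11:R b2@12:L b1@15:R]
Beat 9 (R): throw ball3 h=4 -> lands@13:R; in-air after throw: [b5@10:L b4@11:R b2@12:L b3@13:R b1@15:R]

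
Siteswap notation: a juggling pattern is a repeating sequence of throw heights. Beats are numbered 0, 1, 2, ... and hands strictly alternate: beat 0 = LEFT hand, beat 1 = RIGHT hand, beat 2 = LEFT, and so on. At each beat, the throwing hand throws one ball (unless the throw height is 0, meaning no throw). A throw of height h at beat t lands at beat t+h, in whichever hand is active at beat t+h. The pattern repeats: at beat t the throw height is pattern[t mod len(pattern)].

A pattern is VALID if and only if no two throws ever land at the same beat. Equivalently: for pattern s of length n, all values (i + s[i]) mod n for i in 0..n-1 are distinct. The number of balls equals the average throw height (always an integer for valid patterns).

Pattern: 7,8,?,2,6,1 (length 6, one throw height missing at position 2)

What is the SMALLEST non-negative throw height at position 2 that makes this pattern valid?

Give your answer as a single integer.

i=0: (0 + 7) mod 6 = 1
i=1: (1 + 8) mod 6 = 3
i=2: s[i]=? (unknown)
i=3: (3 + 2) mod 6 = 5
i=4: (4 + 6) mod 6 = 4
i=5: (5 + 1) mod 6 = 0
Known residues: [0, 1, 3, 4, 5]; need a permutation of 0..5, so missing residue r = 2
Need (2 + s) mod 6 = 2; smallest s = (2 - 2) mod 6 = 0

Answer: 0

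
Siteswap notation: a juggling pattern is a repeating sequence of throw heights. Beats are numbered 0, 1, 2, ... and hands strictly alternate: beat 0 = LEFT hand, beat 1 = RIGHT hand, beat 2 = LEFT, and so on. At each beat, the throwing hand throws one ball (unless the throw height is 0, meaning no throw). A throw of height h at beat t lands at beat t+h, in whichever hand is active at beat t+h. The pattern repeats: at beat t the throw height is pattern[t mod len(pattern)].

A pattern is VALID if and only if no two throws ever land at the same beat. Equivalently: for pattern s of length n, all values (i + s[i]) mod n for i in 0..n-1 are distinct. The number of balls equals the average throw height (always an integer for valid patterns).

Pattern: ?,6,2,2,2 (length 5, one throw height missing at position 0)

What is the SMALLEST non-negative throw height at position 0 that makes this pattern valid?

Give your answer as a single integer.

Answer: 3

Derivation:
i=0: s[i]=? (unknown)
i=1: (1 + 6) mod 5 = 2
i=2: (2 + 2) mod 5 = 4
i=3: (3 + 2) mod 5 = 0
i=4: (4 + 2) mod 5 = 1
Known residues: [0, 1, 2, 4]; need a permutation of 0..4, so missing residue r = 3
Need (0 + s) mod 5 = 3; smallest s = (3 - 0) mod 5 = 3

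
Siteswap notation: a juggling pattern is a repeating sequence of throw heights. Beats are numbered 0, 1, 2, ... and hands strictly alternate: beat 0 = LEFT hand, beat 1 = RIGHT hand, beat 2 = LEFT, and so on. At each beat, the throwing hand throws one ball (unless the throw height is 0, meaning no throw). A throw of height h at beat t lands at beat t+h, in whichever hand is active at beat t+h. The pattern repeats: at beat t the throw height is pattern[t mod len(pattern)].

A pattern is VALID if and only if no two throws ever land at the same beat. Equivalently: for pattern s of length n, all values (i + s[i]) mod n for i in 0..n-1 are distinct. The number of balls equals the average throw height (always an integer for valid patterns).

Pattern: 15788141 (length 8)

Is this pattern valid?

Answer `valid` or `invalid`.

Answer: invalid

Derivation:
i=0: (i + s[i]) mod n = (0 + 1) mod 8 = 1
i=1: (i + s[i]) mod n = (1 + 5) mod 8 = 6
i=2: (i + s[i]) mod n = (2 + 7) mod 8 = 1
i=3: (i + s[i]) mod n = (3 + 8) mod 8 = 3
i=4: (i + s[i]) mod n = (4 + 8) mod 8 = 4
i=5: (i + s[i]) mod n = (5 + 1) mod 8 = 6
i=6: (i + s[i]) mod n = (6 + 4) mod 8 = 2
i=7: (i + s[i]) mod n = (7 + 1) mod 8 = 0
Residues: [1, 6, 1, 3, 4, 6, 2, 0], distinct: False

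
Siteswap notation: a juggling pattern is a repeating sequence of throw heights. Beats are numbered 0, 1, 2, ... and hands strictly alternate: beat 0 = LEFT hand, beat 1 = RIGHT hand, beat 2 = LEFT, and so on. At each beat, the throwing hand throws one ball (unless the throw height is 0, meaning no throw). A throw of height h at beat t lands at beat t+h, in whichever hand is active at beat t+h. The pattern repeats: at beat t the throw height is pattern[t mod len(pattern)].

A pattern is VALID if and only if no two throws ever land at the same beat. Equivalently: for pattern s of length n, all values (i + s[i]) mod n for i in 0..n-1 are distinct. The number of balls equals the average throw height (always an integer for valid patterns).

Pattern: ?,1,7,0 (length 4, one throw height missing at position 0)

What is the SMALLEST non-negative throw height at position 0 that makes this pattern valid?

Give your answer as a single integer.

i=0: s[i]=? (unknown)
i=1: (1 + 1) mod 4 = 2
i=2: (2 + 7) mod 4 = 1
i=3: (3 + 0) mod 4 = 3
Known residues: [1, 2, 3]; need a permutation of 0..3, so missing residue r = 0
Need (0 + s) mod 4 = 0; smallest s = (0 - 0) mod 4 = 0

Answer: 0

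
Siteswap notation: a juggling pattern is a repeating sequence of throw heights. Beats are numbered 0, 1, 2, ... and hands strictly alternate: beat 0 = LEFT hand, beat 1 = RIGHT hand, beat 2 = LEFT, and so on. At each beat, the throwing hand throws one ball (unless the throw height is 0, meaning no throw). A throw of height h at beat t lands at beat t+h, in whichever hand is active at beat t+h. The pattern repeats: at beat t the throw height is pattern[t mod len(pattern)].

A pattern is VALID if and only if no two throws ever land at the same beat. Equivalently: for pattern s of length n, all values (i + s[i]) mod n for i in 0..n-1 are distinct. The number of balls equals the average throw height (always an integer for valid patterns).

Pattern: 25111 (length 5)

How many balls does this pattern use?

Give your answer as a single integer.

Pattern = [2, 5, 1, 1, 1], length n = 5
  position 0: throw height = 2, running sum = 2
  position 1: throw height = 5, running sum = 7
  position 2: throw height = 1, running sum = 8
  position 3: throw height = 1, running sum = 9
  position 4: throw height = 1, running sum = 10
Total sum = 10; balls = sum / n = 10 / 5 = 2

Answer: 2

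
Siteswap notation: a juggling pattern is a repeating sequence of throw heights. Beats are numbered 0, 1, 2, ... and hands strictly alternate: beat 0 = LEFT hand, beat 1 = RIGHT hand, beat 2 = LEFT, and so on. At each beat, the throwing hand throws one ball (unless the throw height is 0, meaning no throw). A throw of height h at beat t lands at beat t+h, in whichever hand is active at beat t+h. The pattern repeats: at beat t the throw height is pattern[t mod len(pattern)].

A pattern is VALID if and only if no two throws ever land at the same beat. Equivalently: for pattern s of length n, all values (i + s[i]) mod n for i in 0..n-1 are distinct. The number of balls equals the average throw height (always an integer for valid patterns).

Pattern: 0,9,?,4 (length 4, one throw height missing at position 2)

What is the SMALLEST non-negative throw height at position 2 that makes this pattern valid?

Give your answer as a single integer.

Answer: 3

Derivation:
i=0: (0 + 0) mod 4 = 0
i=1: (1 + 9) mod 4 = 2
i=2: s[i]=? (unknown)
i=3: (3 + 4) mod 4 = 3
Known residues: [0, 2, 3]; need a permutation of 0..3, so missing residue r = 1
Need (2 + s) mod 4 = 1; smallest s = (1 - 2) mod 4 = 3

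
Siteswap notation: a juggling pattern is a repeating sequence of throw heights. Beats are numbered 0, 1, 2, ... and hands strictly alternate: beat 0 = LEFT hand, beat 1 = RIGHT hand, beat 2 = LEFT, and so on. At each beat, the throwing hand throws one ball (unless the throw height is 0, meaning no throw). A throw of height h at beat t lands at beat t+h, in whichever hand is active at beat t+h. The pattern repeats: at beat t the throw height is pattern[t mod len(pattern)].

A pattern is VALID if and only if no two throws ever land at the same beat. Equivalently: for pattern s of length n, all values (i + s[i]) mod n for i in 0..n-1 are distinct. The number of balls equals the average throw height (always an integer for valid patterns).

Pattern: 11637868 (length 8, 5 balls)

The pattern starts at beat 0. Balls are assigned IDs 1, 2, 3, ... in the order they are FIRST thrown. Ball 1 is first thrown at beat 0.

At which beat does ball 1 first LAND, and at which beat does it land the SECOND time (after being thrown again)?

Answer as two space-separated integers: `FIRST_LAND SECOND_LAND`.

Answer: 1 2

Derivation:
Beat 0 (L): throw ball1 h=1 -> lands@1:R; in-air after throw: [b1@1:R]
Beat 1 (R): throw ball1 h=1 -> lands@2:L; in-air after throw: [b1@2:L]
Beat 2 (L): throw ball1 h=6 -> lands@8:L; in-air after throw: [b1@8:L]
Ball 1: thrown@0 h=1 -> first land @1; rethrown@1 h=1 -> second land @2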